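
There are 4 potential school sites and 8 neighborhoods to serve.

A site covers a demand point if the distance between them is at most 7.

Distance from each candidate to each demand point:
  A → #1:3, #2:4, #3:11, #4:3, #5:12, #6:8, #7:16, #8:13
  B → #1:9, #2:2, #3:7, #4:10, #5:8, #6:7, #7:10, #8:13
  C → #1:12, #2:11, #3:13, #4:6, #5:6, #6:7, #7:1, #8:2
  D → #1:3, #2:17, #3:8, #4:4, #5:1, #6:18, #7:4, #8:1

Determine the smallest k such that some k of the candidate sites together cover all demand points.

2

Coverage sets (demand points within 7 of each site):
  A: {#1, #2, #4}
  B: {#2, #3, #6}
  C: {#4, #5, #6, #7, #8}
  D: {#1, #4, #5, #7, #8}
No single site covers all 8 demand points.
But {B, D} covers everything, so the minimum is 2.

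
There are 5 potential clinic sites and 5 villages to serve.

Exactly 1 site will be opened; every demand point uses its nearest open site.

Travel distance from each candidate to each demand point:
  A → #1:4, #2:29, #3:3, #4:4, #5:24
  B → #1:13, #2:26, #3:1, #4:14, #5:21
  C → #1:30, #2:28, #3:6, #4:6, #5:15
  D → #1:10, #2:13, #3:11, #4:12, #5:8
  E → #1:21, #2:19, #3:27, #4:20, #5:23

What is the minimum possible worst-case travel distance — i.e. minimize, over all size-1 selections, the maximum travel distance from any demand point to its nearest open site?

Open {D}.
  Farthest demand point is #2 at travel distance 13 (to D); all others are ≤ 13.
With {B} the worst case is 26.
With {E} the worst case is 27.
No size-1 selection achieves below 13.

13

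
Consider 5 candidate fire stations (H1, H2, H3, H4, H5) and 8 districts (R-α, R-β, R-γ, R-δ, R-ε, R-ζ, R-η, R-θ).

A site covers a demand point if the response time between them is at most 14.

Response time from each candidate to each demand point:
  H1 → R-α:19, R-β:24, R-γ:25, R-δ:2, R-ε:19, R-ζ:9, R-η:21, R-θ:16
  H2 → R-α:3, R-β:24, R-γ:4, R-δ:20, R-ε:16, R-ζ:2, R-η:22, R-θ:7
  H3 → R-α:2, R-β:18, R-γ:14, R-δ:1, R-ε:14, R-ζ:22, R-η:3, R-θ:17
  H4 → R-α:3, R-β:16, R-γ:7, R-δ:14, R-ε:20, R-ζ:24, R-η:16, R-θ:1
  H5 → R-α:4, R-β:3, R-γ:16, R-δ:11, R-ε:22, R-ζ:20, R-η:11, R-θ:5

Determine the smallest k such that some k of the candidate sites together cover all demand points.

Coverage sets (demand points within 14 of each site):
  H1: {R-δ, R-ζ}
  H2: {R-α, R-γ, R-ζ, R-θ}
  H3: {R-α, R-γ, R-δ, R-ε, R-η}
  H4: {R-α, R-γ, R-δ, R-θ}
  H5: {R-α, R-β, R-δ, R-η, R-θ}
No 2 sites suffice: every size-2 union leaves at least one demand point uncovered.
But {H1, H3, H5} covers everything, so the minimum is 3.

3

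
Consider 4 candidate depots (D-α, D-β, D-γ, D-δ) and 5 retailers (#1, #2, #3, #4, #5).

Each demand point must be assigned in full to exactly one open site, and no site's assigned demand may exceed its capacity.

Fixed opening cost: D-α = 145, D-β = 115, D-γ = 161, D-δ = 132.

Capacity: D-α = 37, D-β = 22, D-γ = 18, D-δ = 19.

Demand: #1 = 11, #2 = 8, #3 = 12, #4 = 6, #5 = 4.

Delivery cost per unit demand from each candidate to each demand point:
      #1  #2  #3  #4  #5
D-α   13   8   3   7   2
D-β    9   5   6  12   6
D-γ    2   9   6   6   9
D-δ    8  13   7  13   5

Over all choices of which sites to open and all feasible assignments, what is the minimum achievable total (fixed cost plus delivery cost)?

Open {D-α, D-γ}; cheapest assignment that respects the capacities:
  D-α (cap 37, load 24): #2, #3, #5 — cost 8×8 + 12×3 + 4×2 = 108
  D-γ (cap 18, load 17): #1, #4 — cost 11×2 + 6×6 = 58
  Shipping 166, fixed 306 → total 472.
  Any other capacity-feasible assignment to {D-α, D-γ} ships for at least 166.
Compare {D-α, D-β}: its best feasible assignment gives total 485.
Compare {D-α, D-δ}: its best feasible assignment gives total 515.
Every other set of open sites that can feasibly serve all demand totals ≥ 485 even under its best assignment. Minimum: 472.

472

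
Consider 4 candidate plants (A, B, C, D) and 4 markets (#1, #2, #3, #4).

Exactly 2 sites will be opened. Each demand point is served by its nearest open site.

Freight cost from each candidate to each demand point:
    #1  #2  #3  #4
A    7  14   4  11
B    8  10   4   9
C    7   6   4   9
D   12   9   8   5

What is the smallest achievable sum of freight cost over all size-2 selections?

22

Open {C, D}.
  #1→C 7, #2→C 6, #3→C 4, #4→D 5  ⇒ total 22.
Compare {A, D}: total 25.
Compare {A, C}: total 26.
No size-2 selection does better; minimum is 22.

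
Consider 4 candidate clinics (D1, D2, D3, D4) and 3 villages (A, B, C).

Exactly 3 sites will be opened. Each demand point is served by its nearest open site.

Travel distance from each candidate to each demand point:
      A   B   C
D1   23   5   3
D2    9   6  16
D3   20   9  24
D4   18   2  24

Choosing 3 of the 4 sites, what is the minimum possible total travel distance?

14

Open {D1, D2, D4}.
  A→D2 9, B→D4 2, C→D1 3  ⇒ total 14.
Compare {D1, D2, D3}: total 17.
Compare {D1, D3, D4}: total 23.
No size-3 selection does better; minimum is 14.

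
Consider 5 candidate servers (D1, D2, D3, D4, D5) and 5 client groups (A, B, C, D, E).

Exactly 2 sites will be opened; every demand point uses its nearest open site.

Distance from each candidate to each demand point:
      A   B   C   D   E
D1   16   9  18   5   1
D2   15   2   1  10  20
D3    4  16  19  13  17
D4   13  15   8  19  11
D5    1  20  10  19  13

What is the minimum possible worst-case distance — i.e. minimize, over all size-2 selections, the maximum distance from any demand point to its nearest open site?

10

Open {D1, D5}.
  Farthest demand point is C at distance 10 (to D5); all others are ≤ 10.
With {D1, D4} the worst case is 13.
With {D2, D4} the worst case is 13.
No size-2 selection achieves below 10.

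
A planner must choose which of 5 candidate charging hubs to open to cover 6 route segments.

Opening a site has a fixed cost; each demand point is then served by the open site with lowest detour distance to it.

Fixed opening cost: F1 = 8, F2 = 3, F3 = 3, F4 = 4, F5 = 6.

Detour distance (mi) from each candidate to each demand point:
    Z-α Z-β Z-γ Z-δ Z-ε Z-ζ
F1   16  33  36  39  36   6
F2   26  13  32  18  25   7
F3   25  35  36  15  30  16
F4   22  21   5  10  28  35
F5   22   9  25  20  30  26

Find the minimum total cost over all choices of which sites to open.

89

Open {F2, F4}: assign each demand point to its cheapest open site.
  Z-α→F4 22, Z-β→F2 13, Z-γ→F4 5, Z-δ→F4 10, Z-ε→F2 25, Z-ζ→F2 7
  detour distance 82, fixed 7 → total 89.
Compare {F1, F2, F4}: detour distance 75 + fixed 15 = 90.
Compare {F2, F4, F5}: detour distance 78 + fixed 13 = 91.
Compare {F1, F4, F5}: detour distance 74 + fixed 18 = 92.
All other subsets cost ≥ 90. Minimum total cost: 89.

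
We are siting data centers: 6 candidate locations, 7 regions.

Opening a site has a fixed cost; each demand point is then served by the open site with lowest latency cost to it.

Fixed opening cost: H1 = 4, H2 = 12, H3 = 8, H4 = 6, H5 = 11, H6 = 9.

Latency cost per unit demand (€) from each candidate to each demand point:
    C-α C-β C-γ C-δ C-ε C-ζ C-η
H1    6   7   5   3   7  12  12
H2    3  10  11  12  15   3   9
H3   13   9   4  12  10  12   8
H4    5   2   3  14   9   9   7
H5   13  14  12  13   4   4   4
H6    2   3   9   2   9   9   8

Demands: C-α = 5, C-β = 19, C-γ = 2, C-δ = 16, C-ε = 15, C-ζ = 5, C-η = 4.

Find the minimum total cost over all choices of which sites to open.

Open {H4, H5, H6}: assign each demand point to its cheapest open site.
  C-α→H6 5×2=10, C-β→H4 19×2=38, C-γ→H4 2×3=6, C-δ→H6 16×2=32, C-ε→H5 15×4=60, C-ζ→H5 5×4=20, C-η→H5 4×4=16
  latency cost 182, fixed 26 → total 208.
Compare {H1, H4, H5, H6}: latency cost 182 + fixed 30 = 212.
Compare {H2, H4, H5, H6}: latency cost 177 + fixed 38 = 215.
Compare {H3, H4, H5, H6}: latency cost 182 + fixed 34 = 216.
All other subsets cost ≥ 212. Minimum total cost: 208.

208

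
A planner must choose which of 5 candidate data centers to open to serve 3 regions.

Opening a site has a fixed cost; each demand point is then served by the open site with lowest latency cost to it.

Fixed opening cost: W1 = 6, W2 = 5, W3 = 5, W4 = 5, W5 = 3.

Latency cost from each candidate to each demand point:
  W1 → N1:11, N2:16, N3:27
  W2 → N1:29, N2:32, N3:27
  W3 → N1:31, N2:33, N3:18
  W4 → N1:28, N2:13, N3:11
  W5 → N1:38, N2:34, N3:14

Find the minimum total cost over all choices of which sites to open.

Open {W1, W4}: assign each demand point to its cheapest open site.
  N1→W1 11, N2→W4 13, N3→W4 11
  latency cost 35, fixed 11 → total 46.
Compare {W1, W4, W5}: latency cost 35 + fixed 14 = 49.
Compare {W1, W5}: latency cost 41 + fixed 9 = 50.
Compare {W1, W2, W4}: latency cost 35 + fixed 16 = 51.
All other subsets cost ≥ 49. Minimum total cost: 46.

46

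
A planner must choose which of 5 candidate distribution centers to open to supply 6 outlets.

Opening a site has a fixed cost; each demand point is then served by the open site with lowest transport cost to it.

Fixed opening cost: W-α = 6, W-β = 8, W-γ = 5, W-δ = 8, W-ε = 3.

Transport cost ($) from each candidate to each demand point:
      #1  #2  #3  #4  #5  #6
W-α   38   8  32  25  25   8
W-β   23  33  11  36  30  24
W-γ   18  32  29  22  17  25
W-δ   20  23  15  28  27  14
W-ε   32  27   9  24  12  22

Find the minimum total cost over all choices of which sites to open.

91

Open {W-α, W-γ, W-ε}: assign each demand point to its cheapest open site.
  #1→W-γ 18, #2→W-α 8, #3→W-ε 9, #4→W-γ 22, #5→W-ε 12, #6→W-α 8
  transport cost 77, fixed 14 → total 91.
Compare {W-α, W-δ, W-ε}: transport cost 81 + fixed 17 = 98.
Compare {W-α, W-β, W-γ, W-ε}: transport cost 77 + fixed 22 = 99.
Compare {W-α, W-γ, W-δ, W-ε}: transport cost 77 + fixed 22 = 99.
All other subsets cost ≥ 98. Minimum total cost: 91.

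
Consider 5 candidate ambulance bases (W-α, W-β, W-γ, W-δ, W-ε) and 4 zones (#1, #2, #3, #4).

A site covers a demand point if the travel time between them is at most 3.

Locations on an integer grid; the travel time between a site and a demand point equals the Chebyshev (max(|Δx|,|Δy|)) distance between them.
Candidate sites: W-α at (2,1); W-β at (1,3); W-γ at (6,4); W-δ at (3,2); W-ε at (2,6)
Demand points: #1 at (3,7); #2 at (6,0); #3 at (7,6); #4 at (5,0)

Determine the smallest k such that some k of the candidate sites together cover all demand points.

2

Coverage sets (demand points within 3 of each site):
  W-α: {#4}
  W-β: {}
  W-γ: {#1, #3}
  W-δ: {#2, #4}
  W-ε: {#1}
No single site covers all 4 demand points.
But {W-γ, W-δ} covers everything, so the minimum is 2.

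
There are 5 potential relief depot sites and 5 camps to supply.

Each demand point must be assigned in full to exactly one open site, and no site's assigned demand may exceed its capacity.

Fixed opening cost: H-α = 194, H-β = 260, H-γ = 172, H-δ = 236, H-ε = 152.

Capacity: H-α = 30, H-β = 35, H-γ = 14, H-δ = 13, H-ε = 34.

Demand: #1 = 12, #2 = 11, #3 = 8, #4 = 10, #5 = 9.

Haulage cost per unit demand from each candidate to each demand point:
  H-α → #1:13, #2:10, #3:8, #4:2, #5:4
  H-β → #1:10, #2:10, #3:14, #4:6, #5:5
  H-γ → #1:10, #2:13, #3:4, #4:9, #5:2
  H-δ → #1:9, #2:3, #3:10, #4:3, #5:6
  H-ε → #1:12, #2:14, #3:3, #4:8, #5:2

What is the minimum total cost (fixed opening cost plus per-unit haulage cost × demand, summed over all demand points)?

662

Open {H-α, H-ε}; cheapest assignment that respects the capacities:
  H-α (cap 30, load 21): #2, #4 — cost 11×10 + 10×2 = 130
  H-ε (cap 34, load 29): #1, #3, #5 — cost 12×12 + 8×3 + 9×2 = 186
  Shipping 316, fixed 346 → total 662.
  Any other capacity-feasible assignment to {H-α, H-ε} ships for at least 316.
Compare {H-β, H-ε}: its best feasible assignment gives total 744.
Compare {H-α, H-β}: its best feasible assignment gives total 804.
Every other set of open sites that can feasibly serve all demand totals ≥ 744 even under its best assignment. Minimum: 662.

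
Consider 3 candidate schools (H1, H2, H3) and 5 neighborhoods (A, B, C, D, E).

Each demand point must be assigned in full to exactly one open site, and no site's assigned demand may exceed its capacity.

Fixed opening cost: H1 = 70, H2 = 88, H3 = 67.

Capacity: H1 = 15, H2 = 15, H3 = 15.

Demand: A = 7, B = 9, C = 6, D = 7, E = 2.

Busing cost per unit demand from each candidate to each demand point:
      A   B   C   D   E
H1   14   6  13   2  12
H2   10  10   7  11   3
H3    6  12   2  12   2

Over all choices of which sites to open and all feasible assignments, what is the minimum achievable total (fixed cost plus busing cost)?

387

Open {H1, H2, H3}; cheapest assignment that respects the capacities:
  H1 (cap 15, load 7): D — cost 7×2 = 14
  H2 (cap 15, load 9): B — cost 9×10 = 90
  H3 (cap 15, load 15): A, C, E — cost 7×6 + 6×2 + 2×2 = 58
  Shipping 162, fixed 225 → total 387.
  Any other capacity-feasible assignment to {H1, H2, H3} ships for at least 162.
Total demand is 31 and no other set of sites has combined capacity ≥ 31, so {H1, H2, H3} is the only feasible choice of open sites. Minimum: 387.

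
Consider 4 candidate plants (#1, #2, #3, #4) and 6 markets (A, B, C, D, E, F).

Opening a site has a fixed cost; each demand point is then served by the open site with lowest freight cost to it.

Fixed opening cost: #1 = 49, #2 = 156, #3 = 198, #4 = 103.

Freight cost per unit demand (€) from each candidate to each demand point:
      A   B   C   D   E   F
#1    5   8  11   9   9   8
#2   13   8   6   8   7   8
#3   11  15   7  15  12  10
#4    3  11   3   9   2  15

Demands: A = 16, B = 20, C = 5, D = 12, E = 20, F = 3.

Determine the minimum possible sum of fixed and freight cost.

547

Open {#1, #4}: assign each demand point to its cheapest open site.
  A→#4 16×3=48, B→#1 20×8=160, C→#4 5×3=15, D→#1 12×9=108, E→#4 20×2=40, F→#1 3×8=24
  freight cost 395, fixed 152 → total 547.
Compare {#4}: freight cost 476 + fixed 103 = 579.
Compare {#2, #4}: freight cost 383 + fixed 259 = 642.
Compare {#1}: freight cost 607 + fixed 49 = 656.
All other subsets cost ≥ 579. Minimum total cost: 547.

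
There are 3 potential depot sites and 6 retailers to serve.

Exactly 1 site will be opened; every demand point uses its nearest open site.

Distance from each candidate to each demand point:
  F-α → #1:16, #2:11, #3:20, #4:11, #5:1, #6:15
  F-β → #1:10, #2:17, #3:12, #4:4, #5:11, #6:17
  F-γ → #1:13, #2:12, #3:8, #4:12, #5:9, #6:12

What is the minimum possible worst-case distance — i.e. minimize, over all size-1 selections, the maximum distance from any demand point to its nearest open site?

13

Open {F-γ}.
  Farthest demand point is #1 at distance 13 (to F-γ); all others are ≤ 13.
With {F-β} the worst case is 17.
With {F-α} the worst case is 20.
No size-1 selection achieves below 13.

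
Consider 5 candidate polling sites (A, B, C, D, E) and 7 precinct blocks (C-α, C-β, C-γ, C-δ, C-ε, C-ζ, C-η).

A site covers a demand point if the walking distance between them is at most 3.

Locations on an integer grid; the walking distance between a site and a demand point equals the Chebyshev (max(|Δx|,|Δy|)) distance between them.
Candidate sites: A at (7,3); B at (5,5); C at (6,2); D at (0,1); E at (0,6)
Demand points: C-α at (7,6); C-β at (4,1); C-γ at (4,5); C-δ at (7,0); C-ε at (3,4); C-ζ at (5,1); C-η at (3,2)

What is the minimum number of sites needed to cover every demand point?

2

Coverage sets (demand points within 3 of each site):
  A: {C-α, C-β, C-γ, C-δ, C-ζ}
  B: {C-α, C-γ, C-ε, C-η}
  C: {C-β, C-γ, C-δ, C-ε, C-ζ, C-η}
  D: {C-ε, C-η}
  E: {C-ε}
No single site covers all 7 demand points.
But {A, B} covers everything, so the minimum is 2.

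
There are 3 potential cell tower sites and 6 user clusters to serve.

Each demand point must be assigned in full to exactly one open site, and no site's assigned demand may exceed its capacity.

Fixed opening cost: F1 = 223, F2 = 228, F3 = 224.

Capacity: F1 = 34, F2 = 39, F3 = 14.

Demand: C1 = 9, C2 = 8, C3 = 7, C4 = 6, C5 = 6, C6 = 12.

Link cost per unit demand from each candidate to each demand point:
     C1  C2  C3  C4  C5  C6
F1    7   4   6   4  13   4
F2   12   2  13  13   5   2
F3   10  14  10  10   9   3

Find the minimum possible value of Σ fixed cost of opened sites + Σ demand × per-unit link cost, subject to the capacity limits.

Open {F1, F2}; cheapest assignment that respects the capacities:
  F1 (cap 34, load 22): C1, C3, C4 — cost 9×7 + 7×6 + 6×4 = 129
  F2 (cap 39, load 26): C2, C5, C6 — cost 8×2 + 6×5 + 12×2 = 70
  Shipping 199, fixed 451 → total 650.
  Any other capacity-feasible assignment to {F1, F2} ships for at least 199.
Compare {F2, F3}: its best feasible assignment gives total 760.
Compare {F1, F3}: its best feasible assignment gives total 790.
Every other set of open sites that can feasibly serve all demand totals ≥ 760 even under its best assignment. Minimum: 650.

650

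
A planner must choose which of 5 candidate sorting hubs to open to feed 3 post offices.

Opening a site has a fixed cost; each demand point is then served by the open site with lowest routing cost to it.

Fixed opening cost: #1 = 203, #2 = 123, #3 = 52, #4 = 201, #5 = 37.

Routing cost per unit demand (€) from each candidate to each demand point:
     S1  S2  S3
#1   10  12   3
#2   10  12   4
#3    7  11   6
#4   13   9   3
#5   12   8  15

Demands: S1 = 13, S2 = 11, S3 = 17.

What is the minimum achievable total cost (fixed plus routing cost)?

Open {#3}: assign each demand point to its cheapest open site.
  S1→#3 13×7=91, S2→#3 11×11=121, S3→#3 17×6=102
  routing cost 314, fixed 52 → total 366.
Compare {#3, #5}: routing cost 281 + fixed 89 = 370.
Compare {#2, #5}: routing cost 286 + fixed 160 = 446.
Compare {#2}: routing cost 330 + fixed 123 = 453.
All other subsets cost ≥ 370. Minimum total cost: 366.

366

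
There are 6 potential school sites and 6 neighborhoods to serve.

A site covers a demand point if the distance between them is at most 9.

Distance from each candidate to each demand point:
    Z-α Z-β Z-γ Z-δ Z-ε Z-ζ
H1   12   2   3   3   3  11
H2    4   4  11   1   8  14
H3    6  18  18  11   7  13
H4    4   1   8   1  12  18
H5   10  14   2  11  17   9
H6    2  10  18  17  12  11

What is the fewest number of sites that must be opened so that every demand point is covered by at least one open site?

2

Coverage sets (demand points within 9 of each site):
  H1: {Z-β, Z-γ, Z-δ, Z-ε}
  H2: {Z-α, Z-β, Z-δ, Z-ε}
  H3: {Z-α, Z-ε}
  H4: {Z-α, Z-β, Z-γ, Z-δ}
  H5: {Z-γ, Z-ζ}
  H6: {Z-α}
No single site covers all 6 demand points.
But {H2, H5} covers everything, so the minimum is 2.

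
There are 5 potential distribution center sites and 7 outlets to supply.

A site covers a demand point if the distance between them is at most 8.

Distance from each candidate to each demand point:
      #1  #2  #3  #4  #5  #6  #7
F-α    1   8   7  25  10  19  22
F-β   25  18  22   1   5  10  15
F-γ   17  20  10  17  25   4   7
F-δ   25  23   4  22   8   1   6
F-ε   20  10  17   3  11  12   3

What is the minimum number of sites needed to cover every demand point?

3

Coverage sets (demand points within 8 of each site):
  F-α: {#1, #2, #3}
  F-β: {#4, #5}
  F-γ: {#6, #7}
  F-δ: {#3, #5, #6, #7}
  F-ε: {#4, #7}
No 2 sites suffice: every size-2 union leaves at least one demand point uncovered.
But {F-α, F-β, F-γ} covers everything, so the minimum is 3.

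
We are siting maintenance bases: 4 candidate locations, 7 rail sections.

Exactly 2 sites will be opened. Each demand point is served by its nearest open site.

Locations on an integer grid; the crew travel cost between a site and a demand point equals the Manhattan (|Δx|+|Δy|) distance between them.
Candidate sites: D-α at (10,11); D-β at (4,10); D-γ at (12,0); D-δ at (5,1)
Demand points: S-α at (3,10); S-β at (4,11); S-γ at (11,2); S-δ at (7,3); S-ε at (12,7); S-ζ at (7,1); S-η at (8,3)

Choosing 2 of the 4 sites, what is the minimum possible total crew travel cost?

Open {D-β, D-δ}.
  S-α→D-β 1, S-β→D-β 1, S-γ→D-δ 7, S-δ→D-δ 4, S-ε→D-β 11, S-ζ→D-δ 2, S-η→D-δ 5  ⇒ total 31.
Compare {D-β, D-γ}: total 33.
Compare {D-α, D-δ}: total 38.
No size-2 selection does better; minimum is 31.

31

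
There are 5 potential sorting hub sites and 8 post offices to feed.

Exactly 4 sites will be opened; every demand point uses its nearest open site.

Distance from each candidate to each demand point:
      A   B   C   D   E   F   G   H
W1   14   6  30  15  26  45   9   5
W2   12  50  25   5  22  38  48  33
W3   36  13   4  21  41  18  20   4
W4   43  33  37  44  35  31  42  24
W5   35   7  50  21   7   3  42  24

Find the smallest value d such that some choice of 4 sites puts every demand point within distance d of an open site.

12

Open {W1, W2, W3, W5}.
  Farthest demand point is A at distance 12 (to W2); all others are ≤ 12.
With {W1, W3, W4, W5} the worst case is 15.
With {W2, W3, W4, W5} the worst case is 20.
No size-4 selection achieves below 12.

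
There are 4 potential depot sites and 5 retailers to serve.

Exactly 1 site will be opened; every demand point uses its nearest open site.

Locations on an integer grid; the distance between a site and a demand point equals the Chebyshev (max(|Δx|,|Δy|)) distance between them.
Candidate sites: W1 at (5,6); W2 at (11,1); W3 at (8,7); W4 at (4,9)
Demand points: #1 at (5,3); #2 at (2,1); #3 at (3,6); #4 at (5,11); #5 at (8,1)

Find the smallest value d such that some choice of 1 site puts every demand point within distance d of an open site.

5

Open {W1}.
  Farthest demand point is #2 at distance 5 (to W1); all others are ≤ 5.
With {W3} the worst case is 6.
With {W4} the worst case is 8.
No size-1 selection achieves below 5.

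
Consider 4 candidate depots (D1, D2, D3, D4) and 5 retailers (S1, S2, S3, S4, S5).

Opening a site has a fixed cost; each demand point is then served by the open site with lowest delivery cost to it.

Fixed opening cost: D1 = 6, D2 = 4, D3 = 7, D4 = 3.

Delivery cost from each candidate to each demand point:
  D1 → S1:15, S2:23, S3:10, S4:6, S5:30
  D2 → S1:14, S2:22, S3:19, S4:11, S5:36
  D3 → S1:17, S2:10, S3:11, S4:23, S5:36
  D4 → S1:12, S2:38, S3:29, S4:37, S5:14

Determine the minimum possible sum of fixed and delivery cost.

68

Open {D1, D3, D4}: assign each demand point to its cheapest open site.
  S1→D4 12, S2→D3 10, S3→D1 10, S4→D1 6, S5→D4 14
  delivery cost 52, fixed 16 → total 68.
Compare {D2, D3, D4}: delivery cost 58 + fixed 14 = 72.
Compare {D1, D2, D3, D4}: delivery cost 52 + fixed 20 = 72.
Compare {D1, D4}: delivery cost 65 + fixed 9 = 74.
All other subsets cost ≥ 72. Minimum total cost: 68.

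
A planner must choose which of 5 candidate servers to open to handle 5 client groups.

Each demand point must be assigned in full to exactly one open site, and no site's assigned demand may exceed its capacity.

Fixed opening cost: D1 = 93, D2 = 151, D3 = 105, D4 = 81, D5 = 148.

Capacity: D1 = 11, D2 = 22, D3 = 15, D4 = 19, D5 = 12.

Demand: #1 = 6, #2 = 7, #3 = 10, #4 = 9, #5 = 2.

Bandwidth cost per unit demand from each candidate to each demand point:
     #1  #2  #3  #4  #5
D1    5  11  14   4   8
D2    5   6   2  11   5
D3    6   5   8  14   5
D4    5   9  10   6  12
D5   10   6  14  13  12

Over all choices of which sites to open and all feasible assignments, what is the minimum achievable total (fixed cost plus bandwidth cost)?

388

Open {D2, D4}; cheapest assignment that respects the capacities:
  D2 (cap 22, load 19): #2, #3, #5 — cost 7×6 + 10×2 + 2×5 = 72
  D4 (cap 19, load 15): #1, #4 — cost 6×5 + 9×6 = 84
  Shipping 156, fixed 232 → total 388.
  Any other capacity-feasible assignment to {D2, D4} ships for at least 156.
Compare {D3, D4}: its best feasible assignment gives total 421.
Compare {D2, D3}: its best feasible assignment gives total 456.
Every other set of open sites that can feasibly serve all demand totals ≥ 421 even under its best assignment. Minimum: 388.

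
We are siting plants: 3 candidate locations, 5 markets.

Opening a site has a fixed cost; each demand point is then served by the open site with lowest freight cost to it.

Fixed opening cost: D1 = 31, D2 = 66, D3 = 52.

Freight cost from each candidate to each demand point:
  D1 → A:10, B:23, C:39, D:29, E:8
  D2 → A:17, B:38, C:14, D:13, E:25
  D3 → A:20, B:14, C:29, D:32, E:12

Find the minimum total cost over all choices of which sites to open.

140

Open {D1}: assign each demand point to its cheapest open site.
  A→D1 10, B→D1 23, C→D1 39, D→D1 29, E→D1 8
  freight cost 109, fixed 31 → total 140.
Compare {D3}: freight cost 107 + fixed 52 = 159.
Compare {D1, D2}: freight cost 68 + fixed 97 = 165.
Compare {D2}: freight cost 107 + fixed 66 = 173.
All other subsets cost ≥ 159. Minimum total cost: 140.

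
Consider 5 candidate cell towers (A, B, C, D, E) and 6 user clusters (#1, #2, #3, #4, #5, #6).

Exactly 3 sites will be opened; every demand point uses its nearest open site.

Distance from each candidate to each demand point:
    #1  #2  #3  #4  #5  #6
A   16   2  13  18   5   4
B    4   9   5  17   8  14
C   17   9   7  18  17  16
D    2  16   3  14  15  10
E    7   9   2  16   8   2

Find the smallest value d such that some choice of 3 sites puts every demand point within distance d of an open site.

14

Open {A, B, D}.
  Farthest demand point is #4 at distance 14 (to D); all others are ≤ 14.
With {A, C, D} the worst case is 14.
With {A, D, E} the worst case is 14.
No size-3 selection achieves below 14.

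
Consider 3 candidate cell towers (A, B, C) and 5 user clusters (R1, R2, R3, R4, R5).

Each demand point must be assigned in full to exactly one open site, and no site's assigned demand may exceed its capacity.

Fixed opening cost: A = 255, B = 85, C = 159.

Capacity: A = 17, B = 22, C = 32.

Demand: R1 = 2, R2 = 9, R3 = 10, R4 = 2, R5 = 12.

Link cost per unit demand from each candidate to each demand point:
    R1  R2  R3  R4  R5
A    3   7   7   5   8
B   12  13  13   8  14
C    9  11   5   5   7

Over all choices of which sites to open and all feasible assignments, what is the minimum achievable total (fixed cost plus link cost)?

517

Open {B, C}; cheapest assignment that respects the capacities:
  B (cap 22, load 4): R1, R4 — cost 2×12 + 2×8 = 40
  C (cap 32, load 31): R2, R3, R5 — cost 9×11 + 10×5 + 12×7 = 233
  Shipping 273, fixed 244 → total 517.
  Any other capacity-feasible assignment to {B, C} ships for at least 273.
Compare {A, C}: its best feasible assignment gives total 627.
Compare {A, B}: its best feasible assignment gives total 699.
Every other set of open sites that can feasibly serve all demand totals ≥ 627 even under its best assignment. Minimum: 517.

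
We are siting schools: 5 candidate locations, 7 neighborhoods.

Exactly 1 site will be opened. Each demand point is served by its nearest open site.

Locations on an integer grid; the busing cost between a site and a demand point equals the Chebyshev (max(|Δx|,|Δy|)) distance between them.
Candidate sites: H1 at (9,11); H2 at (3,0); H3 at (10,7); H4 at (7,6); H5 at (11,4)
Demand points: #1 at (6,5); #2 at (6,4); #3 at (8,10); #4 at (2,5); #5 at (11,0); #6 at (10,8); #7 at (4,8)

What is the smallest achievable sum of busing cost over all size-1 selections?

24

Open {H4}.
  #1→H4 1, #2→H4 2, #3→H4 4, #4→H4 5, #5→H4 6, #6→H4 3, #7→H4 3  ⇒ total 24.
Compare {H3}: total 33.
Compare {H1}: total 40.
No size-1 selection does better; minimum is 24.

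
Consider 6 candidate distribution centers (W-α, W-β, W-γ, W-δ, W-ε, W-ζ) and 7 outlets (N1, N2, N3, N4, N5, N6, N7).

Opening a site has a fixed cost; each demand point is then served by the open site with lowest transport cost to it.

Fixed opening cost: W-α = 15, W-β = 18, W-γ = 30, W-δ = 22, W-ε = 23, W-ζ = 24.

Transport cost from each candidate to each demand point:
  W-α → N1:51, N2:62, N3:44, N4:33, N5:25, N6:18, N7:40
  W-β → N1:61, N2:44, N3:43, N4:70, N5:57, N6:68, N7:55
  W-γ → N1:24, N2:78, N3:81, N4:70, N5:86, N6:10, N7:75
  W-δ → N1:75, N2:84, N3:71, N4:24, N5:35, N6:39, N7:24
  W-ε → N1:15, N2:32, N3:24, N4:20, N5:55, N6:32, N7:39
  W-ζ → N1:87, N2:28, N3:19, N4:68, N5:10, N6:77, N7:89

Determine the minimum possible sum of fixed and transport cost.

Open {W-ε, W-ζ}: assign each demand point to its cheapest open site.
  N1→W-ε 15, N2→W-ζ 28, N3→W-ζ 19, N4→W-ε 20, N5→W-ζ 10, N6→W-ε 32, N7→W-ε 39
  transport cost 163, fixed 47 → total 210.
Compare {W-α, W-ε}: transport cost 173 + fixed 38 = 211.
Compare {W-α, W-ε, W-ζ}: transport cost 149 + fixed 62 = 211.
Compare {W-γ, W-δ, W-ζ}: transport cost 139 + fixed 76 = 215.
All other subsets cost ≥ 211. Minimum total cost: 210.

210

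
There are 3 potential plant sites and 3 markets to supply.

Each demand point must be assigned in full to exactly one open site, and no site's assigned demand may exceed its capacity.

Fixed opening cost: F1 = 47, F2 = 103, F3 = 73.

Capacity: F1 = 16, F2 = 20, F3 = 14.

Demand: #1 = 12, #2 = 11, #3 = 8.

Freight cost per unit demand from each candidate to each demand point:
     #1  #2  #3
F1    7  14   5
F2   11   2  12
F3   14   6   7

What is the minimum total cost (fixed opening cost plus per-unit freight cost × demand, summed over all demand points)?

352

Open {F1, F2}; cheapest assignment that respects the capacities:
  F1 (cap 16, load 12): #1 — cost 12×7 = 84
  F2 (cap 20, load 19): #2, #3 — cost 11×2 + 8×12 = 118
  Shipping 202, fixed 150 → total 352.
  Any other capacity-feasible assignment to {F1, F2} ships for at least 202.
Compare {F1, F2, F3}: its best feasible assignment gives total 385.
Compare {F2, F3}: its best feasible assignment gives total 462.
Every other set of open sites that can feasibly serve all demand totals ≥ 385 even under its best assignment. Minimum: 352.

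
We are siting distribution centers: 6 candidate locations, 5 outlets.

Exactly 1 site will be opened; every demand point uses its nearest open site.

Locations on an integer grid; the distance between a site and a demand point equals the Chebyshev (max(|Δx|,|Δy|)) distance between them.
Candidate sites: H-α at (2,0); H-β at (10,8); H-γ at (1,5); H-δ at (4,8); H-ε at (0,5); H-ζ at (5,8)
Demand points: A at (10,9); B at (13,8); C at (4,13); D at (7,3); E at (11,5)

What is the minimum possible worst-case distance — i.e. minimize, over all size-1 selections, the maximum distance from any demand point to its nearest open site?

Open {H-β}.
  Farthest demand point is C at distance 6 (to H-β); all others are ≤ 6.
With {H-ζ} the worst case is 8.
With {H-δ} the worst case is 9.
No size-1 selection achieves below 6.

6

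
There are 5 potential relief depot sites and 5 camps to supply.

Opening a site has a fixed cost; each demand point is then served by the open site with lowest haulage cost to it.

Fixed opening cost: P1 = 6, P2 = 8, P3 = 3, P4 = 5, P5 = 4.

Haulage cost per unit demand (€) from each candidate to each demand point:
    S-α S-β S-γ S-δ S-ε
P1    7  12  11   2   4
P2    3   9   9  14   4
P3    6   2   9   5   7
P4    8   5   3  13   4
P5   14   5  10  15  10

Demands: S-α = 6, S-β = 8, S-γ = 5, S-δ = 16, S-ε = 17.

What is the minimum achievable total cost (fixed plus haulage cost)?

171

Open {P1, P2, P3, P4}: assign each demand point to its cheapest open site.
  S-α→P2 6×3=18, S-β→P3 8×2=16, S-γ→P4 5×3=15, S-δ→P1 16×2=32, S-ε→P1 17×4=68
  haulage cost 149, fixed 22 → total 171.
Compare {P1, P2, P3, P4, P5}: haulage cost 149 + fixed 26 = 175.
Compare {P1, P3, P4}: haulage cost 167 + fixed 14 = 181.
Compare {P1, P3, P4, P5}: haulage cost 167 + fixed 18 = 185.
All other subsets cost ≥ 175. Minimum total cost: 171.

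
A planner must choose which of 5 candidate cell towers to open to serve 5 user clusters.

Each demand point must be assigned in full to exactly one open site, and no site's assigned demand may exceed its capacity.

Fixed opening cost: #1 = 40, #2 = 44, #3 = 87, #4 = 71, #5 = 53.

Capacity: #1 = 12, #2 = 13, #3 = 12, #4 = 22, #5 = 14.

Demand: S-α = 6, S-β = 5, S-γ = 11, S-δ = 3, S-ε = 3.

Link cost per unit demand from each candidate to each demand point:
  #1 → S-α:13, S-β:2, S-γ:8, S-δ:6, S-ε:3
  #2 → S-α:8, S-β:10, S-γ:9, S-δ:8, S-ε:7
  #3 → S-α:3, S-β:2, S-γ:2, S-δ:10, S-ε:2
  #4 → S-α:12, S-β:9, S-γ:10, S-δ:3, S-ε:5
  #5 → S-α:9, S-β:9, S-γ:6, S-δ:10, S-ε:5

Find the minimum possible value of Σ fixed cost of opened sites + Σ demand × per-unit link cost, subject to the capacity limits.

Open {#1, #2, #3}; cheapest assignment that respects the capacities:
  #1 (cap 12, load 11): S-β, S-δ, S-ε — cost 5×2 + 3×6 + 3×3 = 37
  #2 (cap 13, load 6): S-α — cost 6×8 = 48
  #3 (cap 12, load 11): S-γ — cost 11×2 = 22
  Shipping 107, fixed 171 → total 278.
  Any other capacity-feasible assignment to {#1, #2, #3} ships for at least 107.
Compare {#1, #2, #5}: its best feasible assignment gives total 288.
Compare {#1, #3, #5}: its best feasible assignment gives total 293.
Every other set of open sites that can feasibly serve all demand totals ≥ 288 even under its best assignment. Minimum: 278.

278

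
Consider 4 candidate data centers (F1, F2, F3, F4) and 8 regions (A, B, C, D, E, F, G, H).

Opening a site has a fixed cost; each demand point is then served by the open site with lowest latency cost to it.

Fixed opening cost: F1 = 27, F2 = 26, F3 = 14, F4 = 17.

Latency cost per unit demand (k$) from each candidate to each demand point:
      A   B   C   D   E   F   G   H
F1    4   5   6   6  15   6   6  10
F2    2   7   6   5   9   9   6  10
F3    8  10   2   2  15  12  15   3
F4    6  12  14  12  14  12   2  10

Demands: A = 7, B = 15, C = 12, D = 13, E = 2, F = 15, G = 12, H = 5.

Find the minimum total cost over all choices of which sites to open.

Open {F1, F3, F4}: assign each demand point to its cheapest open site.
  A→F1 7×4=28, B→F1 15×5=75, C→F3 12×2=24, D→F3 13×2=26, E→F4 2×14=28, F→F1 15×6=90, G→F4 12×2=24, H→F3 5×3=15
  latency cost 310, fixed 58 → total 368.
Compare {F1, F2, F3, F4}: latency cost 286 + fixed 84 = 370.
Compare {F1, F3}: latency cost 360 + fixed 41 = 401.
Compare {F1, F2, F3}: latency cost 334 + fixed 67 = 401.
All other subsets cost ≥ 370. Minimum total cost: 368.

368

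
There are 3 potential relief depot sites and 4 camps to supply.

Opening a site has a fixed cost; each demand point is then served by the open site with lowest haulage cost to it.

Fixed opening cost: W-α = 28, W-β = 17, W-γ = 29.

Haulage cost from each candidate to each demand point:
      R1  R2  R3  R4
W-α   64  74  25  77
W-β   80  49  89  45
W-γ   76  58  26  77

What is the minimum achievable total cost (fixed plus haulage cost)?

228

Open {W-α, W-β}: assign each demand point to its cheapest open site.
  R1→W-α 64, R2→W-β 49, R3→W-α 25, R4→W-β 45
  haulage cost 183, fixed 45 → total 228.
Compare {W-β, W-γ}: haulage cost 196 + fixed 46 = 242.
Compare {W-α, W-β, W-γ}: haulage cost 183 + fixed 74 = 257.
Compare {W-γ}: haulage cost 237 + fixed 29 = 266.
All other subsets cost ≥ 242. Minimum total cost: 228.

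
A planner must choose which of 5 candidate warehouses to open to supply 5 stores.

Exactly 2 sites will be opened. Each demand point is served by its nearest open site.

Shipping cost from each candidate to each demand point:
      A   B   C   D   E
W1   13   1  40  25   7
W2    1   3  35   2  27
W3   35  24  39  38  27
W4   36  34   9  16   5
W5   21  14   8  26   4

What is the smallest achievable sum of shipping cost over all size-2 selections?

Open {W2, W5}.
  A→W2 1, B→W2 3, C→W5 8, D→W2 2, E→W5 4  ⇒ total 18.
Compare {W2, W4}: total 20.
Compare {W1, W4}: total 44.
No size-2 selection does better; minimum is 18.

18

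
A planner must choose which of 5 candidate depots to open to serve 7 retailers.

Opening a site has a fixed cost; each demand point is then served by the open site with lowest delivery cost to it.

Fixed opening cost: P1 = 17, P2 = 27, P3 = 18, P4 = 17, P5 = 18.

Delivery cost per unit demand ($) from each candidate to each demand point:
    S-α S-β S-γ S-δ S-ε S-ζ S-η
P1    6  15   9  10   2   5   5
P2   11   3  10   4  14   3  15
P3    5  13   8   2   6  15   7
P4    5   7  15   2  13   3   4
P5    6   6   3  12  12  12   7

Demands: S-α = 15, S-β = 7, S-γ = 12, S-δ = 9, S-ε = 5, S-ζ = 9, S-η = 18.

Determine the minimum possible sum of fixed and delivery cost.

Open {P1, P4, P5}: assign each demand point to its cheapest open site.
  S-α→P4 15×5=75, S-β→P5 7×6=42, S-γ→P5 12×3=36, S-δ→P4 9×2=18, S-ε→P1 5×2=10, S-ζ→P4 9×3=27, S-η→P4 18×4=72
  delivery cost 280, fixed 52 → total 332.
Compare {P1, P2, P4, P5}: delivery cost 259 + fixed 79 = 338.
Compare {P1, P3, P4, P5}: delivery cost 280 + fixed 70 = 350.
Compare {P3, P4, P5}: delivery cost 300 + fixed 53 = 353.
All other subsets cost ≥ 338. Minimum total cost: 332.

332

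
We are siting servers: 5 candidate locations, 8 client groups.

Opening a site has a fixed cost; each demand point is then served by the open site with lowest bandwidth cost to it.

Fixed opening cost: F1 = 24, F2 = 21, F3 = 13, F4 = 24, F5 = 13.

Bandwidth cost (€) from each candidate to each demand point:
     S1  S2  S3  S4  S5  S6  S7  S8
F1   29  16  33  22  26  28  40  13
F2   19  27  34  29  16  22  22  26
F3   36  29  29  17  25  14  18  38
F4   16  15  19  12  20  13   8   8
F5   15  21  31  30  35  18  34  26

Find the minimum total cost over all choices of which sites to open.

135

Open {F4}: assign each demand point to its cheapest open site.
  S1→F4 16, S2→F4 15, S3→F4 19, S4→F4 12, S5→F4 20, S6→F4 13, S7→F4 8, S8→F4 8
  bandwidth cost 111, fixed 24 → total 135.
Compare {F4, F5}: bandwidth cost 110 + fixed 37 = 147.
Compare {F3, F4}: bandwidth cost 111 + fixed 37 = 148.
Compare {F2, F4}: bandwidth cost 107 + fixed 45 = 152.
All other subsets cost ≥ 147. Minimum total cost: 135.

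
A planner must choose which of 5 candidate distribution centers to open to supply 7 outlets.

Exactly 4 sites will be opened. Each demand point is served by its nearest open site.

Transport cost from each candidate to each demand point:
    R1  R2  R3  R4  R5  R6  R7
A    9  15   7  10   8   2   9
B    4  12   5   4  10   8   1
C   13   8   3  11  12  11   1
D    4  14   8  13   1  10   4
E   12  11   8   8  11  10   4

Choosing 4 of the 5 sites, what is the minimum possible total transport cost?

Open {A, B, C, D}.
  R1→B 4, R2→C 8, R3→C 3, R4→B 4, R5→D 1, R6→A 2, R7→B 1  ⇒ total 23.
Compare {A, C, D, E}: total 27.
Compare {A, B, D, E}: total 28.
No size-4 selection does better; minimum is 23.

23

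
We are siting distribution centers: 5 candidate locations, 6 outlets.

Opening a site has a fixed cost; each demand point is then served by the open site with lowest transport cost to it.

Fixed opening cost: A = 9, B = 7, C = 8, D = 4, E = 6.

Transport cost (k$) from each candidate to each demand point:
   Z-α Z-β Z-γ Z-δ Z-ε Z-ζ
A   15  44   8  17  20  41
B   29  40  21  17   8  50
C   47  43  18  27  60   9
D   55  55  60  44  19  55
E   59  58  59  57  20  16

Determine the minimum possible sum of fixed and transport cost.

121

Open {A, B, C}: assign each demand point to its cheapest open site.
  Z-α→A 15, Z-β→B 40, Z-γ→A 8, Z-δ→A 17, Z-ε→B 8, Z-ζ→C 9
  transport cost 97, fixed 24 → total 121.
Compare {A, B, C, D}: transport cost 97 + fixed 28 = 125.
Compare {A, B, E}: transport cost 104 + fixed 22 = 126.
Compare {A, B, C, E}: transport cost 97 + fixed 30 = 127.
All other subsets cost ≥ 125. Minimum total cost: 121.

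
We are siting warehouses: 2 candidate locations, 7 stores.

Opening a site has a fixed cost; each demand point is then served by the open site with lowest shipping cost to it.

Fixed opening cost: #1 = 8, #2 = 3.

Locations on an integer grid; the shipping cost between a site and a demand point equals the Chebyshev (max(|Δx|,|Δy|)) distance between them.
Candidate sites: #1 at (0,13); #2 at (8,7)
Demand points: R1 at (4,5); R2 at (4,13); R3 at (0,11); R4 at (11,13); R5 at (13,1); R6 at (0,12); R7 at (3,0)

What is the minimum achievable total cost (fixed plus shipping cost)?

Open {#1, #2}: assign each demand point to its cheapest open site.
  R1→#2 4, R2→#1 4, R3→#1 2, R4→#2 6, R5→#2 6, R6→#1 1, R7→#2 7
  shipping cost 30, fixed 11 → total 41.
Compare {#2}: shipping cost 45 + fixed 3 = 48.
Compare {#1}: shipping cost 52 + fixed 8 = 60.

41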